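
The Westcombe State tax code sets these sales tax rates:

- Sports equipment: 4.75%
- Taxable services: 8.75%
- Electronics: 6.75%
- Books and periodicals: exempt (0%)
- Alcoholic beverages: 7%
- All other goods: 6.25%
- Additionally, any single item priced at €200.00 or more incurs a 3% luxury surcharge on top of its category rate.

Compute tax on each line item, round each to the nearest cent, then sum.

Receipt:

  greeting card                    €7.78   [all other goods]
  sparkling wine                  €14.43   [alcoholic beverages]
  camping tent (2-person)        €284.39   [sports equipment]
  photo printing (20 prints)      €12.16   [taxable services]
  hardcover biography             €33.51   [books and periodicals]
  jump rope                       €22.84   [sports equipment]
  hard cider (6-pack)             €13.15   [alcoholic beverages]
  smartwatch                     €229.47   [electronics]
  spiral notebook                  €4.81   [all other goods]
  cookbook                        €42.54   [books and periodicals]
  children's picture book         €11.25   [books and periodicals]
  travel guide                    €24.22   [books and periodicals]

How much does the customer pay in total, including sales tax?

€749.82

Greeting card €7.78: all other goods → 6.25% → €0.49
Sparkling wine €14.43: alcoholic beverages → 7% → €1.01
Camping tent (2-person) €284.39: sports equipment → 4.75% + 3% surcharge = 7.75% → €22.04
Photo printing (20 prints) €12.16: taxable services → 8.75% → €1.06
Hardcover biography €33.51: books and periodicals → 0% → €0.00
Jump rope €22.84: sports equipment → 4.75% → €1.08
Hard cider (6-pack) €13.15: alcoholic beverages → 7% → €0.92
Smartwatch €229.47: electronics → 6.75% + 3% surcharge = 9.75% → €22.37
Spiral notebook €4.81: all other goods → 6.25% → €0.30
Cookbook €42.54: books and periodicals → 0% → €0.00
Children's picture book €11.25: books and periodicals → 0% → €0.00
Travel guide €24.22: books and periodicals → 0% → €0.00
Subtotal = €700.55; tax = €49.27; total due = €749.82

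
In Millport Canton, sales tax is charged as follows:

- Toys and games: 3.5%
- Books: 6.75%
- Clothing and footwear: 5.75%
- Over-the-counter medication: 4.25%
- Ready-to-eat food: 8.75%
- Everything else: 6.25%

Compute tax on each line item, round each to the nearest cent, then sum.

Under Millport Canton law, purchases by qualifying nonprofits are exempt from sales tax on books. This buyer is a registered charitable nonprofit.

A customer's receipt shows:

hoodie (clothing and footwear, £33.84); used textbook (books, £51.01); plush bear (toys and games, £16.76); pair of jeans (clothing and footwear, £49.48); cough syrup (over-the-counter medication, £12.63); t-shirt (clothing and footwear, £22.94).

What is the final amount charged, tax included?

£193.91

Hoodie £33.84: clothing and footwear → 5.75% → £1.95
Used textbook £51.01: books, buyer-exempt → 0% → £0.00
Plush bear £16.76: toys and games → 3.5% → £0.59
Pair of jeans £49.48: clothing and footwear → 5.75% → £2.85
Cough syrup £12.63: over-the-counter medication → 4.25% → £0.54
T-shirt £22.94: clothing and footwear → 5.75% → £1.32
Subtotal = £186.66; tax = £7.25; total due = £193.91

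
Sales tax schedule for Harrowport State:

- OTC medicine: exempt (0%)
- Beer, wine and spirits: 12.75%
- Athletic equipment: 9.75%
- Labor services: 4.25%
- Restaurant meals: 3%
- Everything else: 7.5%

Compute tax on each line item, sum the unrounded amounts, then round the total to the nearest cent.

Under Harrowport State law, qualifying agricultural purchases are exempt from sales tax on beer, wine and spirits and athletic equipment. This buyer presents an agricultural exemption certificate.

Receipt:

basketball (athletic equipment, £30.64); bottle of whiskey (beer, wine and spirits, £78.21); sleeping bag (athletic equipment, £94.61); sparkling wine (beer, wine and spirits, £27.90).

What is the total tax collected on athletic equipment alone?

Basketball £30.64: athletic equipment, buyer-exempt → 0% → £0.00
Sleeping bag £94.61: athletic equipment, buyer-exempt → 0% → £0.00
Tax on athletic equipment: unrounded sum = £0.00 → £0.00

£0.00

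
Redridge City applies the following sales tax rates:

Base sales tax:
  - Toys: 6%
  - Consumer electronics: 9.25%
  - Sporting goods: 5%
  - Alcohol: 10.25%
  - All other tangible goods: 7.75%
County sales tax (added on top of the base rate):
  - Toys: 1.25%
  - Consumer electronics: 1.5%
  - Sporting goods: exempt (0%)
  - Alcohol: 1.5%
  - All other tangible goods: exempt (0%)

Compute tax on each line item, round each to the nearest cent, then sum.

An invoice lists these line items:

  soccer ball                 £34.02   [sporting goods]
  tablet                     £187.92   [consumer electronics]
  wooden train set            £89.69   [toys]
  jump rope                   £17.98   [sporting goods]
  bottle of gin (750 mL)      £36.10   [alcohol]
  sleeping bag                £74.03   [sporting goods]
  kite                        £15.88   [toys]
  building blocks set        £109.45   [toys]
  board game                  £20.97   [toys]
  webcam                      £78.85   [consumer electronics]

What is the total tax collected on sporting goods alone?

£6.30

Soccer ball £34.02: sporting goods → 5% + 0% county = 5% → £1.70
Jump rope £17.98: sporting goods → 5% + 0% county = 5% → £0.90
Sleeping bag £74.03: sporting goods → 5% + 0% county = 5% → £3.70
Tax on sporting goods = £1.70 + £0.90 + £3.70 = £6.30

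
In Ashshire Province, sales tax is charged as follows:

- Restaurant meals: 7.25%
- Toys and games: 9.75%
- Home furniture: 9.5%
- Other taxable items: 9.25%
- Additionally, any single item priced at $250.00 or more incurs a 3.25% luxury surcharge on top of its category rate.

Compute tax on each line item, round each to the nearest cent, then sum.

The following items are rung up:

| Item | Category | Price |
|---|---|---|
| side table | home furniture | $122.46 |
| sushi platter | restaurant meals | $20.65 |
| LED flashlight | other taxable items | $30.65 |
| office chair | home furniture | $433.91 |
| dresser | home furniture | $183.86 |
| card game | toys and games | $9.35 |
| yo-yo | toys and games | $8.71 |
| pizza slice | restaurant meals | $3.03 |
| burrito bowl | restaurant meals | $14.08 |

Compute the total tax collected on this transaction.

$91.76

Side table $122.46: home furniture → 9.5% → $11.63
Sushi platter $20.65: restaurant meals → 7.25% → $1.50
LED flashlight $30.65: other taxable items → 9.25% → $2.84
Office chair $433.91: home furniture → 9.5% + 3.25% surcharge = 12.75% → $55.32
Dresser $183.86: home furniture → 9.5% → $17.47
Card game $9.35: toys and games → 9.75% → $0.91
Yo-yo $8.71: toys and games → 9.75% → $0.85
Pizza slice $3.03: restaurant meals → 7.25% → $0.22
Burrito bowl $14.08: restaurant meals → 7.25% → $1.02
Total tax = $11.63 + $1.50 + $2.84 + $55.32 + $17.47 + $0.91 + $0.85 + $0.22 + $1.02 = $91.76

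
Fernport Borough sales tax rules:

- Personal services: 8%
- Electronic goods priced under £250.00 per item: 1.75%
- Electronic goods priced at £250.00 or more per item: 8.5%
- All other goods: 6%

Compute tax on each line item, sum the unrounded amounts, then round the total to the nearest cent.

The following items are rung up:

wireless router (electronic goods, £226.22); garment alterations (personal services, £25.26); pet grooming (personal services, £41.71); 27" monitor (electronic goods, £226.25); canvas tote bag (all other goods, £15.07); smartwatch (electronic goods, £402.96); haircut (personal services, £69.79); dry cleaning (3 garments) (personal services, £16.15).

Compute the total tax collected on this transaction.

£55.31

Wireless router £226.22: electronic goods, under £250.00 → 1.75% → £3.95885
Garment alterations £25.26: personal services → 8% → £2.0208
Pet grooming £41.71: personal services → 8% → £3.3368
27" monitor £226.25: electronic goods, under £250.00 → 1.75% → £3.959375
Canvas tote bag £15.07: all other goods → 6% → £0.9042
Smartwatch £402.96: electronic goods, £250.00 or more → 8.5% → £34.2516
Haircut £69.79: personal services → 8% → £5.5832
Dry cleaning (3 garments) £16.15: personal services → 8% → £1.292
Unrounded tax sum = £55.306825 → £55.31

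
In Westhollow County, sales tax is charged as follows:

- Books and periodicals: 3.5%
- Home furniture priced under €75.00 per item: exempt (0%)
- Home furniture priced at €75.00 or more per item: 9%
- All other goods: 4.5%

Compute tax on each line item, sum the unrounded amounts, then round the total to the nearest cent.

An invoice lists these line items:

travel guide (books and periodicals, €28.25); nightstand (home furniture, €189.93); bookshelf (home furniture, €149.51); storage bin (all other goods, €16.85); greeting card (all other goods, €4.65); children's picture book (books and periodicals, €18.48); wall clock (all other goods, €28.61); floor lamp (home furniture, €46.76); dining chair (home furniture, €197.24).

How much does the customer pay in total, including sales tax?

Travel guide €28.25: books and periodicals → 3.5% → €0.98875
Nightstand €189.93: home furniture, €75.00 or more → 9% → €17.0937
Bookshelf €149.51: home furniture, €75.00 or more → 9% → €13.4559
Storage bin €16.85: all other goods → 4.5% → €0.75825
Greeting card €4.65: all other goods → 4.5% → €0.20925
Children's picture book €18.48: books and periodicals → 3.5% → €0.6468
Wall clock €28.61: all other goods → 4.5% → €1.28745
Floor lamp €46.76: home furniture, under €75.00 → 0% → €0.00
Dining chair €197.24: home furniture, €75.00 or more → 9% → €17.7516
Subtotal = €680.28; unrounded tax = €52.1917 → €52.19; total due = €732.47

€732.47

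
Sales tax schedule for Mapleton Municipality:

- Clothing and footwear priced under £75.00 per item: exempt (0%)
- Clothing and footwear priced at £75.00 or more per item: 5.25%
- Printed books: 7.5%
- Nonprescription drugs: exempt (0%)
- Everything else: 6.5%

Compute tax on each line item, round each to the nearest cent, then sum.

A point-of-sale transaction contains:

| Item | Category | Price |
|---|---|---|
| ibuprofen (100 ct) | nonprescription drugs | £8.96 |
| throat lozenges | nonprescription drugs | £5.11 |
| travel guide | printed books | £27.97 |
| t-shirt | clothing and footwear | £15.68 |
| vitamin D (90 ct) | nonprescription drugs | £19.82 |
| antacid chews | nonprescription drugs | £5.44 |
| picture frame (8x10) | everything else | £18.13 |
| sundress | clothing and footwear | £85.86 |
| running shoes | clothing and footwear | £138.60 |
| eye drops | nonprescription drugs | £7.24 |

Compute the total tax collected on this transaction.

£15.07

Ibuprofen (100 ct) £8.96: nonprescription drugs → 0% → £0.00
Throat lozenges £5.11: nonprescription drugs → 0% → £0.00
Travel guide £27.97: printed books → 7.5% → £2.10
T-shirt £15.68: clothing and footwear, under £75.00 → 0% → £0.00
Vitamin D (90 ct) £19.82: nonprescription drugs → 0% → £0.00
Antacid chews £5.44: nonprescription drugs → 0% → £0.00
Picture frame (8x10) £18.13: everything else → 6.5% → £1.18
Sundress £85.86: clothing and footwear, £75.00 or more → 5.25% → £4.51
Running shoes £138.60: clothing and footwear, £75.00 or more → 5.25% → £7.28
Eye drops £7.24: nonprescription drugs → 0% → £0.00
Total tax = £2.10 + £1.18 + £4.51 + £7.28 = £15.07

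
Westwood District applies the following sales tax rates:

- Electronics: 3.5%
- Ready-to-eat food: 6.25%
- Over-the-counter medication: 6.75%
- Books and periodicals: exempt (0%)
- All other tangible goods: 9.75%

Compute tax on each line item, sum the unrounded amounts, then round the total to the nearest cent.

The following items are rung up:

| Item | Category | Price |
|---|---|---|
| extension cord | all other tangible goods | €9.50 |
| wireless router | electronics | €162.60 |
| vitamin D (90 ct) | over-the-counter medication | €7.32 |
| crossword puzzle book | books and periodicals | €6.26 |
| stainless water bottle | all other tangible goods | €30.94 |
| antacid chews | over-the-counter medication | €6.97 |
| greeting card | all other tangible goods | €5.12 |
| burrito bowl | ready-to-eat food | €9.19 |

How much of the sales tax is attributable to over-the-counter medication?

Vitamin D (90 ct) €7.32: over-the-counter medication → 6.75% → €0.4941
Antacid chews €6.97: over-the-counter medication → 6.75% → €0.470475
Tax on over-the-counter medication: unrounded sum = €0.964575 → €0.96

€0.96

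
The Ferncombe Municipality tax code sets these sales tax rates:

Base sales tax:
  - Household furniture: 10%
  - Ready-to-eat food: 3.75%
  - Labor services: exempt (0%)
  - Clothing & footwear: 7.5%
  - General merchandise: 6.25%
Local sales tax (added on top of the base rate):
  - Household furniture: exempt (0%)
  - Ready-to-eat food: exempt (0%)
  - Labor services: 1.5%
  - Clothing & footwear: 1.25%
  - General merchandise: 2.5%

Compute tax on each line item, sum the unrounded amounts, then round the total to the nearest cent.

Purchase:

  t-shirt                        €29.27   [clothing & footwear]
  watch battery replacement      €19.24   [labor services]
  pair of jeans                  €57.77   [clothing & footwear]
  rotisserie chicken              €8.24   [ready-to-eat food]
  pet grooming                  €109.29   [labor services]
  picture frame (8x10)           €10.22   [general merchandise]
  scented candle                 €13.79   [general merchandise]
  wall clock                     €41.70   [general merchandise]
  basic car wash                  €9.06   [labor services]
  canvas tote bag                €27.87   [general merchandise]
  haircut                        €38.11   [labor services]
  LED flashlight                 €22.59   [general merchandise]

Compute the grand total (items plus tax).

€407.88

T-shirt €29.27: clothing & footwear → 7.5% + 1.25% local = 8.75% → €2.561125
Watch battery replacement €19.24: labor services → 0% + 1.5% local = 1.5% → €0.2886
Pair of jeans €57.77: clothing & footwear → 7.5% + 1.25% local = 8.75% → €5.054875
Rotisserie chicken €8.24: ready-to-eat food → 3.75% + 0% local = 3.75% → €0.309
Pet grooming €109.29: labor services → 0% + 1.5% local = 1.5% → €1.63935
Picture frame (8x10) €10.22: general merchandise → 6.25% + 2.5% local = 8.75% → €0.89425
Scented candle €13.79: general merchandise → 6.25% + 2.5% local = 8.75% → €1.206625
Wall clock €41.70: general merchandise → 6.25% + 2.5% local = 8.75% → €3.64875
Basic car wash €9.06: labor services → 0% + 1.5% local = 1.5% → €0.1359
Canvas tote bag €27.87: general merchandise → 6.25% + 2.5% local = 8.75% → €2.438625
Haircut €38.11: labor services → 0% + 1.5% local = 1.5% → €0.57165
LED flashlight €22.59: general merchandise → 6.25% + 2.5% local = 8.75% → €1.976625
Subtotal = €387.15; unrounded tax = €20.725375 → €20.73; total due = €407.88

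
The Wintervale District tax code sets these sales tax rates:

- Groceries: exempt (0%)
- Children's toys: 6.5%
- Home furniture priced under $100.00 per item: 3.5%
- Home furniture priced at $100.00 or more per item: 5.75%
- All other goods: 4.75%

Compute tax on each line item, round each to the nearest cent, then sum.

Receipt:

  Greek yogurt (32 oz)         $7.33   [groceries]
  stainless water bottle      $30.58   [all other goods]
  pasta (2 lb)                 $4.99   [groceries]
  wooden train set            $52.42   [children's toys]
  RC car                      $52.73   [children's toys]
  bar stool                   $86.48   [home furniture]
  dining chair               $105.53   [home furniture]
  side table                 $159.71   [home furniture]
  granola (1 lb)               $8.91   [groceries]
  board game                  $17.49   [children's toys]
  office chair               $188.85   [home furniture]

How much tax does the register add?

$38.57

Greek yogurt (32 oz) $7.33: groceries → 0% → $0.00
Stainless water bottle $30.58: all other goods → 4.75% → $1.45
Pasta (2 lb) $4.99: groceries → 0% → $0.00
Wooden train set $52.42: children's toys → 6.5% → $3.41
RC car $52.73: children's toys → 6.5% → $3.43
Bar stool $86.48: home furniture, under $100.00 → 3.5% → $3.03
Dining chair $105.53: home furniture, $100.00 or more → 5.75% → $6.07
Side table $159.71: home furniture, $100.00 or more → 5.75% → $9.18
Granola (1 lb) $8.91: groceries → 0% → $0.00
Board game $17.49: children's toys → 6.5% → $1.14
Office chair $188.85: home furniture, $100.00 or more → 5.75% → $10.86
Total tax = $1.45 + $3.41 + $3.43 + $3.03 + $6.07 + $9.18 + $1.14 + $10.86 = $38.57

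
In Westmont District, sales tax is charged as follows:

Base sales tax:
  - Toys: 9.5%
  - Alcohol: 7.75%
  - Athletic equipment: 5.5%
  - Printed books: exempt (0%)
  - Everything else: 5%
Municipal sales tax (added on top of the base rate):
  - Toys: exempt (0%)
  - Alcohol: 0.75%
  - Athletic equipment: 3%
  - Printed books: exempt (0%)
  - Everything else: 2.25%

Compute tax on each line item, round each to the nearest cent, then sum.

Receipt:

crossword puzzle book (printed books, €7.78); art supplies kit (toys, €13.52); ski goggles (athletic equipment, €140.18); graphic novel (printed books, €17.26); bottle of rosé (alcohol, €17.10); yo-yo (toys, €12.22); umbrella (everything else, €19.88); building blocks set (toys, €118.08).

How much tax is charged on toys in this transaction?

Art supplies kit €13.52: toys → 9.5% + 0% municipal = 9.5% → €1.28
Yo-yo €12.22: toys → 9.5% + 0% municipal = 9.5% → €1.16
Building blocks set €118.08: toys → 9.5% + 0% municipal = 9.5% → €11.22
Tax on toys = €1.28 + €1.16 + €11.22 = €13.66

€13.66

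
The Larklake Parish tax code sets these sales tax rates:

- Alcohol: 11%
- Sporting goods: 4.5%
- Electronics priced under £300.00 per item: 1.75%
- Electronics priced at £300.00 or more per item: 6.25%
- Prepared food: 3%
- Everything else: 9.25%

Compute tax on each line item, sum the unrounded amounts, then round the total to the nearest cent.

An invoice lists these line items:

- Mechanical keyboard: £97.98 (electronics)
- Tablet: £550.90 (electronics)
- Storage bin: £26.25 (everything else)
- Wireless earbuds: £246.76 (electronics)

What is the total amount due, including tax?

£964.78

Mechanical keyboard £97.98: electronics, under £300.00 → 1.75% → £1.71465
Tablet £550.90: electronics, £300.00 or more → 6.25% → £34.43125
Storage bin £26.25: everything else → 9.25% → £2.428125
Wireless earbuds £246.76: electronics, under £300.00 → 1.75% → £4.3183
Subtotal = £921.89; unrounded tax = £42.892325 → £42.89; total due = £964.78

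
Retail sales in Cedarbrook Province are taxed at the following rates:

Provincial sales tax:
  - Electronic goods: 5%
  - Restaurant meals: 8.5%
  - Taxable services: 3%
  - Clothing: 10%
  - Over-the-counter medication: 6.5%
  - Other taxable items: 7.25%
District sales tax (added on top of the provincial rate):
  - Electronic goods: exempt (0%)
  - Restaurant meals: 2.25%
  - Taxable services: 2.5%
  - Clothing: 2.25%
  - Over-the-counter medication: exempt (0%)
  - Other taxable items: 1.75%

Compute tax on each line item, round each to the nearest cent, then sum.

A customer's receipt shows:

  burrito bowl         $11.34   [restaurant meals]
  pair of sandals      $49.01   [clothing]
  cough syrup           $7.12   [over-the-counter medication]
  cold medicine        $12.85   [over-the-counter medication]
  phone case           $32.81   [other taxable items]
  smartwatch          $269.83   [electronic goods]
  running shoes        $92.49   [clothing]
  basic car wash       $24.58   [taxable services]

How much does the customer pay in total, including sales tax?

$537.67

Burrito bowl $11.34: restaurant meals → 8.5% + 2.25% district = 10.75% → $1.22
Pair of sandals $49.01: clothing → 10% + 2.25% district = 12.25% → $6.00
Cough syrup $7.12: over-the-counter medication → 6.5% + 0% district = 6.5% → $0.46
Cold medicine $12.85: over-the-counter medication → 6.5% + 0% district = 6.5% → $0.84
Phone case $32.81: other taxable items → 7.25% + 1.75% district = 9% → $2.95
Smartwatch $269.83: electronic goods → 5% + 0% district = 5% → $13.49
Running shoes $92.49: clothing → 10% + 2.25% district = 12.25% → $11.33
Basic car wash $24.58: taxable services → 3% + 2.5% district = 5.5% → $1.35
Subtotal = $500.03; tax = $37.64; total due = $537.67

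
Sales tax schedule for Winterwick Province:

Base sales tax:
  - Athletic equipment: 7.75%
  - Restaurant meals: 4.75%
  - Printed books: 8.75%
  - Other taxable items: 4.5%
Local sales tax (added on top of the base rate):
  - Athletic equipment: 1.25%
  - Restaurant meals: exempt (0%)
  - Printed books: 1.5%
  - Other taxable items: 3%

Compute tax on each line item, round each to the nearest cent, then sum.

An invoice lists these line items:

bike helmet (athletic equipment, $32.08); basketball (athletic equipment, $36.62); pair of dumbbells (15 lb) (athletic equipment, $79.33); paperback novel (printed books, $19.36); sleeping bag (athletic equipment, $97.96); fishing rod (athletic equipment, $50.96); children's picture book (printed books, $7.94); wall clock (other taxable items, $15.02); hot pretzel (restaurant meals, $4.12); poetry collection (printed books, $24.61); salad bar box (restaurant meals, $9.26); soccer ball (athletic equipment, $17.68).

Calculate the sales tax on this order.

$35.41

Bike helmet $32.08: athletic equipment → 7.75% + 1.25% local = 9% → $2.89
Basketball $36.62: athletic equipment → 7.75% + 1.25% local = 9% → $3.30
Pair of dumbbells (15 lb) $79.33: athletic equipment → 7.75% + 1.25% local = 9% → $7.14
Paperback novel $19.36: printed books → 8.75% + 1.5% local = 10.25% → $1.98
Sleeping bag $97.96: athletic equipment → 7.75% + 1.25% local = 9% → $8.82
Fishing rod $50.96: athletic equipment → 7.75% + 1.25% local = 9% → $4.59
Children's picture book $7.94: printed books → 8.75% + 1.5% local = 10.25% → $0.81
Wall clock $15.02: other taxable items → 4.5% + 3% local = 7.5% → $1.13
Hot pretzel $4.12: restaurant meals → 4.75% + 0% local = 4.75% → $0.20
Poetry collection $24.61: printed books → 8.75% + 1.5% local = 10.25% → $2.52
Salad bar box $9.26: restaurant meals → 4.75% + 0% local = 4.75% → $0.44
Soccer ball $17.68: athletic equipment → 7.75% + 1.25% local = 9% → $1.59
Total tax = $2.89 + $3.30 + $7.14 + $1.98 + $8.82 + $4.59 + $0.81 + $1.13 + $0.20 + $2.52 + $0.44 + $1.59 = $35.41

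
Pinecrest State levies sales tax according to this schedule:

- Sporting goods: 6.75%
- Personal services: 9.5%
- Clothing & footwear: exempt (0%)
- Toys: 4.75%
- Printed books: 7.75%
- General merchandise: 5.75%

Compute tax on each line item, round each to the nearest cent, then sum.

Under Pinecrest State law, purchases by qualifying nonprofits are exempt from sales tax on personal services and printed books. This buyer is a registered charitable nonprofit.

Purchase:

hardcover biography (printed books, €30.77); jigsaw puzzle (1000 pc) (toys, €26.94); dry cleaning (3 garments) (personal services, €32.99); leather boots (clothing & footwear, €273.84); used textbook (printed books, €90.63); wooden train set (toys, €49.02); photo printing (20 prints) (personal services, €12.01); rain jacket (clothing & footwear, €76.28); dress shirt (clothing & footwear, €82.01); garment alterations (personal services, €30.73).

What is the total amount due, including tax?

Hardcover biography €30.77: printed books, buyer-exempt → 0% → €0.00
Jigsaw puzzle (1000 pc) €26.94: toys → 4.75% → €1.28
Dry cleaning (3 garments) €32.99: personal services, buyer-exempt → 0% → €0.00
Leather boots €273.84: clothing & footwear → 0% → €0.00
Used textbook €90.63: printed books, buyer-exempt → 0% → €0.00
Wooden train set €49.02: toys → 4.75% → €2.33
Photo printing (20 prints) €12.01: personal services, buyer-exempt → 0% → €0.00
Rain jacket €76.28: clothing & footwear → 0% → €0.00
Dress shirt €82.01: clothing & footwear → 0% → €0.00
Garment alterations €30.73: personal services, buyer-exempt → 0% → €0.00
Subtotal = €705.22; tax = €3.61; total due = €708.83

€708.83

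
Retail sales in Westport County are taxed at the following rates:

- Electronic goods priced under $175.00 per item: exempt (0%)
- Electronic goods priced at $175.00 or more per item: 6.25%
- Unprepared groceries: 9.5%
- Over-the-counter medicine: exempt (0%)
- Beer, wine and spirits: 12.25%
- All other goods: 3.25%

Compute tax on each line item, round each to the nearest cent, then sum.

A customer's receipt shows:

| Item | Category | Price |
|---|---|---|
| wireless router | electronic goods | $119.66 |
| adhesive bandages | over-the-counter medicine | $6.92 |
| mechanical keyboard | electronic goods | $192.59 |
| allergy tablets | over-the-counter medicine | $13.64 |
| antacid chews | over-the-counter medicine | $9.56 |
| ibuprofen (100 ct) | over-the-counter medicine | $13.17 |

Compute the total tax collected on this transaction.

$12.04

Wireless router $119.66: electronic goods, under $175.00 → 0% → $0.00
Adhesive bandages $6.92: over-the-counter medicine → 0% → $0.00
Mechanical keyboard $192.59: electronic goods, $175.00 or more → 6.25% → $12.04
Allergy tablets $13.64: over-the-counter medicine → 0% → $0.00
Antacid chews $9.56: over-the-counter medicine → 0% → $0.00
Ibuprofen (100 ct) $13.17: over-the-counter medicine → 0% → $0.00
Total tax = $12.04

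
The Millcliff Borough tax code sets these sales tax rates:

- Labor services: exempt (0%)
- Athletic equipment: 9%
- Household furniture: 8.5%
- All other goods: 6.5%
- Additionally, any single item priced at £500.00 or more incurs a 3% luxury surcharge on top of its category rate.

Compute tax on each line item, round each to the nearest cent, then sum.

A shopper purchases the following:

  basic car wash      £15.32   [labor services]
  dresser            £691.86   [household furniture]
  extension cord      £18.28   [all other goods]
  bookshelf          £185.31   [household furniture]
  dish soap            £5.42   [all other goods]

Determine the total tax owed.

£96.85

Basic car wash £15.32: labor services → 0% → £0.00
Dresser £691.86: household furniture → 8.5% + 3% surcharge = 11.5% → £79.56
Extension cord £18.28: all other goods → 6.5% → £1.19
Bookshelf £185.31: household furniture → 8.5% → £15.75
Dish soap £5.42: all other goods → 6.5% → £0.35
Total tax = £79.56 + £1.19 + £15.75 + £0.35 = £96.85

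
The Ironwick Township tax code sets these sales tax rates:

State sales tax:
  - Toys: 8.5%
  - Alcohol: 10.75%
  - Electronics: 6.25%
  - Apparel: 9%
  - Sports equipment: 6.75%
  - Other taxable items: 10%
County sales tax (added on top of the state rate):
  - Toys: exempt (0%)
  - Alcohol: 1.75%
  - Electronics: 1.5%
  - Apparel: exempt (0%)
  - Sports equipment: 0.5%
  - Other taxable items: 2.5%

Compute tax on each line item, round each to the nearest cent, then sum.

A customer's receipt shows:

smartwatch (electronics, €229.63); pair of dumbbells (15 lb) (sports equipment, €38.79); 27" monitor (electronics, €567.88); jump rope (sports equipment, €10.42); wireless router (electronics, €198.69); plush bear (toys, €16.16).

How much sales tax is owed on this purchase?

Smartwatch €229.63: electronics → 6.25% + 1.5% county = 7.75% → €17.80
Pair of dumbbells (15 lb) €38.79: sports equipment → 6.75% + 0.5% county = 7.25% → €2.81
27" monitor €567.88: electronics → 6.25% + 1.5% county = 7.75% → €44.01
Jump rope €10.42: sports equipment → 6.75% + 0.5% county = 7.25% → €0.76
Wireless router €198.69: electronics → 6.25% + 1.5% county = 7.75% → €15.40
Plush bear €16.16: toys → 8.5% + 0% county = 8.5% → €1.37
Total tax = €17.80 + €2.81 + €44.01 + €0.76 + €15.40 + €1.37 = €82.15

€82.15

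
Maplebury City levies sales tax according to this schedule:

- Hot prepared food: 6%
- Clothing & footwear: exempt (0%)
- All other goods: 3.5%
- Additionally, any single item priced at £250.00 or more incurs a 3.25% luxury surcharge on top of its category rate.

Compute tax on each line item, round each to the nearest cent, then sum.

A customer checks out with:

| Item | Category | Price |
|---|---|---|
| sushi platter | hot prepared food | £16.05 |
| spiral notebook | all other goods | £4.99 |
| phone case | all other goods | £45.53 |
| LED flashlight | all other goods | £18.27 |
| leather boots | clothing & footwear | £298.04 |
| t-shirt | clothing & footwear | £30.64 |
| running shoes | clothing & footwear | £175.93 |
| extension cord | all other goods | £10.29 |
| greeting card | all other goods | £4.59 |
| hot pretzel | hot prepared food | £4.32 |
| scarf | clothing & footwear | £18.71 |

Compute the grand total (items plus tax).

£641.19

Sushi platter £16.05: hot prepared food → 6% → £0.96
Spiral notebook £4.99: all other goods → 3.5% → £0.17
Phone case £45.53: all other goods → 3.5% → £1.59
LED flashlight £18.27: all other goods → 3.5% → £0.64
Leather boots £298.04: clothing & footwear → 0% + 3.25% surcharge = 3.25% → £9.69
T-shirt £30.64: clothing & footwear → 0% → £0.00
Running shoes £175.93: clothing & footwear → 0% → £0.00
Extension cord £10.29: all other goods → 3.5% → £0.36
Greeting card £4.59: all other goods → 3.5% → £0.16
Hot pretzel £4.32: hot prepared food → 6% → £0.26
Scarf £18.71: clothing & footwear → 0% → £0.00
Subtotal = £627.36; tax = £13.83; total due = £641.19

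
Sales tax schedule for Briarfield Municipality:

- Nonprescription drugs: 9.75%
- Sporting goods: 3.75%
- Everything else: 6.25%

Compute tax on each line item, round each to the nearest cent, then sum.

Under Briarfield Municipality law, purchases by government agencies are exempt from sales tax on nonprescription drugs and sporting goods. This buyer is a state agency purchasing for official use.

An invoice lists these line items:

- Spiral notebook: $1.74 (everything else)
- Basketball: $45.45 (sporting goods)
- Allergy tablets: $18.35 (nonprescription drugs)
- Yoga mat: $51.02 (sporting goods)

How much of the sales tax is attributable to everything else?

$0.11

Spiral notebook $1.74: everything else → 6.25% → $0.11
Tax on everything else = $0.11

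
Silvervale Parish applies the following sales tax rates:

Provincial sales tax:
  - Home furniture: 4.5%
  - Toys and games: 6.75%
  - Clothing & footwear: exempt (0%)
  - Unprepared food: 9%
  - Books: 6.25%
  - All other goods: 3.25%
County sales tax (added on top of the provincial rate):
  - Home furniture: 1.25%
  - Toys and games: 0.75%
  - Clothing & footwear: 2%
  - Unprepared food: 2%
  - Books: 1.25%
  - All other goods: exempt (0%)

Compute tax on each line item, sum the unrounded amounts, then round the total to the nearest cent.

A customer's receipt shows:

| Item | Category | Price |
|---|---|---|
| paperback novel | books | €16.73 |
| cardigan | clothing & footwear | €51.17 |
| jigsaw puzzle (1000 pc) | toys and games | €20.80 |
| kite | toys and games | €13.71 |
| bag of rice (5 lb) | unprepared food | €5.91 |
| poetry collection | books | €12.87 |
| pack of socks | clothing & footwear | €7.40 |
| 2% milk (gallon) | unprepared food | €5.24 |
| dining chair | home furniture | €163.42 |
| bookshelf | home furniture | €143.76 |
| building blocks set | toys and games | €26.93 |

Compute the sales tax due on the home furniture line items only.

Dining chair €163.42: home furniture → 4.5% + 1.25% county = 5.75% → €9.39665
Bookshelf €143.76: home furniture → 4.5% + 1.25% county = 5.75% → €8.2662
Tax on home furniture: unrounded sum = €17.66285 → €17.66

€17.66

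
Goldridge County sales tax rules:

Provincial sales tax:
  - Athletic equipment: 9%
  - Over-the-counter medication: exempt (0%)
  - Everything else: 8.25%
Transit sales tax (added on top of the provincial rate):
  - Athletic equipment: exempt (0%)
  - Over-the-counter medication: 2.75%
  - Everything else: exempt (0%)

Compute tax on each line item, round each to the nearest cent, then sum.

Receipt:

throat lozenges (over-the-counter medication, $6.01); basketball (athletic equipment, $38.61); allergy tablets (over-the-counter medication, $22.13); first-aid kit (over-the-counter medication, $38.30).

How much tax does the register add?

Throat lozenges $6.01: over-the-counter medication → 0% + 2.75% transit = 2.75% → $0.17
Basketball $38.61: athletic equipment → 9% + 0% transit = 9% → $3.47
Allergy tablets $22.13: over-the-counter medication → 0% + 2.75% transit = 2.75% → $0.61
First-aid kit $38.30: over-the-counter medication → 0% + 2.75% transit = 2.75% → $1.05
Total tax = $0.17 + $3.47 + $0.61 + $1.05 = $5.30

$5.30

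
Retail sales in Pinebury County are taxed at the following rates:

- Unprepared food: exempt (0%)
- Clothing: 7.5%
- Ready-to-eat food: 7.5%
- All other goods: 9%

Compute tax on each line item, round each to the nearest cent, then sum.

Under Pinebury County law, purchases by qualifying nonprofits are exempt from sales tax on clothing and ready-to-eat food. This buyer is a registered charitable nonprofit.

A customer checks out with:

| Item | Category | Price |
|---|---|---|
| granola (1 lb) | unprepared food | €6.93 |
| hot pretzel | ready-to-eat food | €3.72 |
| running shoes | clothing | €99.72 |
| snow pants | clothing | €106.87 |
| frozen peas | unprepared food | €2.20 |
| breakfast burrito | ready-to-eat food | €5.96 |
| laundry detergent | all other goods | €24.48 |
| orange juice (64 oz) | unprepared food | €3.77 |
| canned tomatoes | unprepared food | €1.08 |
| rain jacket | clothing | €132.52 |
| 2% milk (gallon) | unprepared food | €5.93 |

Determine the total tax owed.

Granola (1 lb) €6.93: unprepared food → 0% → €0.00
Hot pretzel €3.72: ready-to-eat food, buyer-exempt → 0% → €0.00
Running shoes €99.72: clothing, buyer-exempt → 0% → €0.00
Snow pants €106.87: clothing, buyer-exempt → 0% → €0.00
Frozen peas €2.20: unprepared food → 0% → €0.00
Breakfast burrito €5.96: ready-to-eat food, buyer-exempt → 0% → €0.00
Laundry detergent €24.48: all other goods → 9% → €2.20
Orange juice (64 oz) €3.77: unprepared food → 0% → €0.00
Canned tomatoes €1.08: unprepared food → 0% → €0.00
Rain jacket €132.52: clothing, buyer-exempt → 0% → €0.00
2% milk (gallon) €5.93: unprepared food → 0% → €0.00
Total tax = €2.20

€2.20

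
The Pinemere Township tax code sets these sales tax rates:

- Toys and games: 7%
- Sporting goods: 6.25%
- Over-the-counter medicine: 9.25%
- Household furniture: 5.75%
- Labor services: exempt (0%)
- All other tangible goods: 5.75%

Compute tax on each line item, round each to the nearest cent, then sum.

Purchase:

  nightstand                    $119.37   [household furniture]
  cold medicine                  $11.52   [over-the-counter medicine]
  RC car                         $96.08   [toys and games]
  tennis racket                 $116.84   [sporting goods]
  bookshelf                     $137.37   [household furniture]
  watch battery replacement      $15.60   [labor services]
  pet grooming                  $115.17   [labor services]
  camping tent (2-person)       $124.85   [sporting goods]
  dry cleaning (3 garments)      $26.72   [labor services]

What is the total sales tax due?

Nightstand $119.37: household furniture → 5.75% → $6.86
Cold medicine $11.52: over-the-counter medicine → 9.25% → $1.07
RC car $96.08: toys and games → 7% → $6.73
Tennis racket $116.84: sporting goods → 6.25% → $7.30
Bookshelf $137.37: household furniture → 5.75% → $7.90
Watch battery replacement $15.60: labor services → 0% → $0.00
Pet grooming $115.17: labor services → 0% → $0.00
Camping tent (2-person) $124.85: sporting goods → 6.25% → $7.80
Dry cleaning (3 garments) $26.72: labor services → 0% → $0.00
Total tax = $6.86 + $1.07 + $6.73 + $7.30 + $7.90 + $7.80 = $37.66

$37.66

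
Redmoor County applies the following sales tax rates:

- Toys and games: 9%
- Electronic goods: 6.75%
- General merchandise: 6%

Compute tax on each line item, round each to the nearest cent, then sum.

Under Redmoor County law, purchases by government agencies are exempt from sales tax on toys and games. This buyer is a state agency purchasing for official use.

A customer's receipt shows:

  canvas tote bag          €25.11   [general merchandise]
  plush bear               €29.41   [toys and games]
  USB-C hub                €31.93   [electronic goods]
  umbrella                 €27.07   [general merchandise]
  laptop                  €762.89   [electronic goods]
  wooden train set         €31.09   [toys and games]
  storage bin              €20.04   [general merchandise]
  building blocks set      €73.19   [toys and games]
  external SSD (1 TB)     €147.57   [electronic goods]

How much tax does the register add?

Canvas tote bag €25.11: general merchandise → 6% → €1.51
Plush bear €29.41: toys and games, buyer-exempt → 0% → €0.00
USB-C hub €31.93: electronic goods → 6.75% → €2.16
Umbrella €27.07: general merchandise → 6% → €1.62
Laptop €762.89: electronic goods → 6.75% → €51.50
Wooden train set €31.09: toys and games, buyer-exempt → 0% → €0.00
Storage bin €20.04: general merchandise → 6% → €1.20
Building blocks set €73.19: toys and games, buyer-exempt → 0% → €0.00
External SSD (1 TB) €147.57: electronic goods → 6.75% → €9.96
Total tax = €1.51 + €2.16 + €1.62 + €51.50 + €1.20 + €9.96 = €67.95

€67.95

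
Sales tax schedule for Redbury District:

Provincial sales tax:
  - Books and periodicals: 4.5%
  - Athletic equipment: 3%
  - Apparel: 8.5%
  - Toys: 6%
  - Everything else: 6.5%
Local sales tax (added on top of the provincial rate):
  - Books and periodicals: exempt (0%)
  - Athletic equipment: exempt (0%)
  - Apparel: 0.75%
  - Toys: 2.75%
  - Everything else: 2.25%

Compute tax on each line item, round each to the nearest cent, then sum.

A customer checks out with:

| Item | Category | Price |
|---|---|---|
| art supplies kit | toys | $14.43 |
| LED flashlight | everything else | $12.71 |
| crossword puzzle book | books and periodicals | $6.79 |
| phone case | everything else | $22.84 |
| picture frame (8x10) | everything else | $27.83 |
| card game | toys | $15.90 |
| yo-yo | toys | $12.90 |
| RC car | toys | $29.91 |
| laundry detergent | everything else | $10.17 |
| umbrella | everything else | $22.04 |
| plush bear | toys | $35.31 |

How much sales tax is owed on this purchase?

$18.17

Art supplies kit $14.43: toys → 6% + 2.75% local = 8.75% → $1.26
LED flashlight $12.71: everything else → 6.5% + 2.25% local = 8.75% → $1.11
Crossword puzzle book $6.79: books and periodicals → 4.5% + 0% local = 4.5% → $0.31
Phone case $22.84: everything else → 6.5% + 2.25% local = 8.75% → $2.00
Picture frame (8x10) $27.83: everything else → 6.5% + 2.25% local = 8.75% → $2.44
Card game $15.90: toys → 6% + 2.75% local = 8.75% → $1.39
Yo-yo $12.90: toys → 6% + 2.75% local = 8.75% → $1.13
RC car $29.91: toys → 6% + 2.75% local = 8.75% → $2.62
Laundry detergent $10.17: everything else → 6.5% + 2.25% local = 8.75% → $0.89
Umbrella $22.04: everything else → 6.5% + 2.25% local = 8.75% → $1.93
Plush bear $35.31: toys → 6% + 2.75% local = 8.75% → $3.09
Total tax = $1.26 + $1.11 + $0.31 + $2.00 + $2.44 + $1.39 + $1.13 + $2.62 + $0.89 + $1.93 + $3.09 = $18.17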